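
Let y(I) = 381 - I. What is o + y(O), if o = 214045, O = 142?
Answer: 214284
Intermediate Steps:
o + y(O) = 214045 + (381 - 1*142) = 214045 + (381 - 142) = 214045 + 239 = 214284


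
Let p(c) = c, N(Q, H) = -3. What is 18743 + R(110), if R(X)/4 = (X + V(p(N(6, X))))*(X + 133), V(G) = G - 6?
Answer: 116915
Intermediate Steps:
V(G) = -6 + G
R(X) = 4*(-9 + X)*(133 + X) (R(X) = 4*((X + (-6 - 3))*(X + 133)) = 4*((X - 9)*(133 + X)) = 4*((-9 + X)*(133 + X)) = 4*(-9 + X)*(133 + X))
18743 + R(110) = 18743 + (-4788 + 4*110**2 + 496*110) = 18743 + (-4788 + 4*12100 + 54560) = 18743 + (-4788 + 48400 + 54560) = 18743 + 98172 = 116915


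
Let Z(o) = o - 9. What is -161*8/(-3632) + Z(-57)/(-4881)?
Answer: 271935/738658 ≈ 0.36815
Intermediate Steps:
Z(o) = -9 + o
-161*8/(-3632) + Z(-57)/(-4881) = -161*8/(-3632) + (-9 - 57)/(-4881) = -1288*(-1/3632) - 66*(-1/4881) = 161/454 + 22/1627 = 271935/738658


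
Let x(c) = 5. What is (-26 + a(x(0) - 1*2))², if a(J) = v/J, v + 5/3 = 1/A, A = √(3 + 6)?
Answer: 56644/81 ≈ 699.31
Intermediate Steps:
A = 3 (A = √9 = 3)
v = -4/3 (v = -5/3 + 1/3 = -5/3 + 1*(⅓) = -5/3 + ⅓ = -4/3 ≈ -1.3333)
a(J) = -4/(3*J)
(-26 + a(x(0) - 1*2))² = (-26 - 4/(3*(5 - 1*2)))² = (-26 - 4/(3*(5 - 2)))² = (-26 - 4/3/3)² = (-26 - 4/3*⅓)² = (-26 - 4/9)² = (-238/9)² = 56644/81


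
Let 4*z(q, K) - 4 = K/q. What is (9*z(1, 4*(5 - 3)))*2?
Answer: 54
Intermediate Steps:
z(q, K) = 1 + K/(4*q) (z(q, K) = 1 + (K/q)/4 = 1 + K/(4*q))
(9*z(1, 4*(5 - 3)))*2 = (9*((1 + (4*(5 - 3))/4)/1))*2 = (9*(1*(1 + (4*2)/4)))*2 = (9*(1*(1 + (1/4)*8)))*2 = (9*(1*(1 + 2)))*2 = (9*(1*3))*2 = (9*3)*2 = 27*2 = 54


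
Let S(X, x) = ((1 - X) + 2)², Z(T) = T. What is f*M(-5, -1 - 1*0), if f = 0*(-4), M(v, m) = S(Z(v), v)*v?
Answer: 0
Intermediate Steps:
S(X, x) = (3 - X)²
M(v, m) = v*(-3 + v)² (M(v, m) = (-3 + v)²*v = v*(-3 + v)²)
f = 0
f*M(-5, -1 - 1*0) = 0*(-5*(-3 - 5)²) = 0*(-5*(-8)²) = 0*(-5*64) = 0*(-320) = 0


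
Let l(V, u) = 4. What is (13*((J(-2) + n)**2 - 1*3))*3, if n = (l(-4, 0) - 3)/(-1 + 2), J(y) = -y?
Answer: 234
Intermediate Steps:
n = 1 (n = (4 - 3)/(-1 + 2) = 1/1 = 1*1 = 1)
(13*((J(-2) + n)**2 - 1*3))*3 = (13*((-1*(-2) + 1)**2 - 1*3))*3 = (13*((2 + 1)**2 - 3))*3 = (13*(3**2 - 3))*3 = (13*(9 - 3))*3 = (13*6)*3 = 78*3 = 234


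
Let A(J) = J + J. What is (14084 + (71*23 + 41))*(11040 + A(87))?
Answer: 176710212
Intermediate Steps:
A(J) = 2*J
(14084 + (71*23 + 41))*(11040 + A(87)) = (14084 + (71*23 + 41))*(11040 + 2*87) = (14084 + (1633 + 41))*(11040 + 174) = (14084 + 1674)*11214 = 15758*11214 = 176710212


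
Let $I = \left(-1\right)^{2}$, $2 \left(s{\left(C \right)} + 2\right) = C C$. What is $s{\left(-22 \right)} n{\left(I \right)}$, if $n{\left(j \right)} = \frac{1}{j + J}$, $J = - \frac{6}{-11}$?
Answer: $\frac{2640}{17} \approx 155.29$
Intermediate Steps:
$J = \frac{6}{11}$ ($J = \left(-6\right) \left(- \frac{1}{11}\right) = \frac{6}{11} \approx 0.54545$)
$s{\left(C \right)} = -2 + \frac{C^{2}}{2}$ ($s{\left(C \right)} = -2 + \frac{C C}{2} = -2 + \frac{C^{2}}{2}$)
$I = 1$
$n{\left(j \right)} = \frac{1}{\frac{6}{11} + j}$ ($n{\left(j \right)} = \frac{1}{j + \frac{6}{11}} = \frac{1}{\frac{6}{11} + j}$)
$s{\left(-22 \right)} n{\left(I \right)} = \left(-2 + \frac{\left(-22\right)^{2}}{2}\right) \frac{11}{6 + 11 \cdot 1} = \left(-2 + \frac{1}{2} \cdot 484\right) \frac{11}{6 + 11} = \left(-2 + 242\right) \frac{11}{17} = 240 \cdot 11 \cdot \frac{1}{17} = 240 \cdot \frac{11}{17} = \frac{2640}{17}$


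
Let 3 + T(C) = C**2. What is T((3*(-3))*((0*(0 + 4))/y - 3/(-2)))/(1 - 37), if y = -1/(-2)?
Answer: -239/48 ≈ -4.9792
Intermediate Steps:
y = 1/2 (y = -1*(-1/2) = 1/2 ≈ 0.50000)
T(C) = -3 + C**2
T((3*(-3))*((0*(0 + 4))/y - 3/(-2)))/(1 - 37) = (-3 + ((3*(-3))*((0*(0 + 4))/(1/2) - 3/(-2)))**2)/(1 - 37) = (-3 + (-9*((0*4)*2 - 3*(-1/2)))**2)/(-36) = (-3 + (-9*(0*2 + 3/2))**2)*(-1/36) = (-3 + (-9*(0 + 3/2))**2)*(-1/36) = (-3 + (-9*3/2)**2)*(-1/36) = (-3 + (-27/2)**2)*(-1/36) = (-3 + 729/4)*(-1/36) = (717/4)*(-1/36) = -239/48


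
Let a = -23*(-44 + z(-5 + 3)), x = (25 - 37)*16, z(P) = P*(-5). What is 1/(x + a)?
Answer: 1/590 ≈ 0.0016949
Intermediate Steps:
z(P) = -5*P
x = -192 (x = -12*16 = -192)
a = 782 (a = -23*(-44 - 5*(-5 + 3)) = -23*(-44 - 5*(-2)) = -23*(-44 + 10) = -23*(-34) = 782)
1/(x + a) = 1/(-192 + 782) = 1/590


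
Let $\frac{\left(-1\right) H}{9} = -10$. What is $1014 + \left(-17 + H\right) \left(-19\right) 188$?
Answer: $-259742$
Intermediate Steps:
$H = 90$ ($H = \left(-9\right) \left(-10\right) = 90$)
$1014 + \left(-17 + H\right) \left(-19\right) 188 = 1014 + \left(-17 + 90\right) \left(-19\right) 188 = 1014 + 73 \left(-19\right) 188 = 1014 - 260756 = -259742$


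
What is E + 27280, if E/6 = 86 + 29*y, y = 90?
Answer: 43456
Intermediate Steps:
E = 16176 (E = 6*(86 + 29*90) = 6*(86 + 2610) = 6*2696 = 16176)
E + 27280 = 16176 + 27280 = 43456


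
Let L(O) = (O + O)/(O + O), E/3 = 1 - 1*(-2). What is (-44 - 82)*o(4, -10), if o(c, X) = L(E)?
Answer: -126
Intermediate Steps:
E = 9 (E = 3*(1 - 1*(-2)) = 3*(1 + 2) = 3*3 = 9)
L(O) = 1 (L(O) = (2*O)/((2*O)) = (2*O)*(1/(2*O)) = 1)
o(c, X) = 1
(-44 - 82)*o(4, -10) = (-44 - 82)*1 = -126*1 = -126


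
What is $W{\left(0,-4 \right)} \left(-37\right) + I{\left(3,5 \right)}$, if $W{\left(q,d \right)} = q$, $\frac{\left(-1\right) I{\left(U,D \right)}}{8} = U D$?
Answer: $-120$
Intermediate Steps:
$I{\left(U,D \right)} = - 8 D U$ ($I{\left(U,D \right)} = - 8 U D = - 8 D U$)
$W{\left(0,-4 \right)} \left(-37\right) + I{\left(3,5 \right)} = 0 \left(-37\right) - 40 \cdot 3 = 0 - 120 = -120$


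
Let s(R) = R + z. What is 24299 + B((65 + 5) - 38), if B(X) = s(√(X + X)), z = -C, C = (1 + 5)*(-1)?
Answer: 24313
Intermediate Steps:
C = -6 (C = 6*(-1) = -6)
z = 6 (z = -1*(-6) = 6)
s(R) = 6 + R (s(R) = R + 6 = 6 + R)
B(X) = 6 + √2*√X (B(X) = 6 + √(X + X) = 6 + √(2*X) = 6 + √2*√X)
24299 + B((65 + 5) - 38) = 24299 + (6 + √2*√((65 + 5) - 38)) = 24299 + (6 + √2*√(70 - 38)) = 24299 + (6 + √2*√32) = 24299 + (6 + √2*(4*√2)) = 24299 + (6 + 8) = 24299 + 14 = 24313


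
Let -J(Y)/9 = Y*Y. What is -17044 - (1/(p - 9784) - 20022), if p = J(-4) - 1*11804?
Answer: 64717897/21732 ≈ 2978.0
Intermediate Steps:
J(Y) = -9*Y² (J(Y) = -9*Y*Y = -9*Y²)
p = -11948 (p = -9*(-4)² - 1*11804 = -9*16 - 11804 = -144 - 11804 = -11948)
-17044 - (1/(p - 9784) - 20022) = -17044 - (1/(-11948 - 9784) - 20022) = -17044 - (1/(-21732) - 20022) = -17044 - (-1/21732 - 20022) = -17044 - 1*(-435118105/21732) = -17044 + 435118105/21732 = 64717897/21732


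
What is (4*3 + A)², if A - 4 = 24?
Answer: 1600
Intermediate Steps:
A = 28 (A = 4 + 24 = 28)
(4*3 + A)² = (4*3 + 28)² = (12 + 28)² = 40² = 1600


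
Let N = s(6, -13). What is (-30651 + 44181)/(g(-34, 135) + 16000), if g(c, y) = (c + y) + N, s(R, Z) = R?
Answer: 4510/5369 ≈ 0.84001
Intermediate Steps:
N = 6
g(c, y) = 6 + c + y (g(c, y) = (c + y) + 6 = 6 + c + y)
(-30651 + 44181)/(g(-34, 135) + 16000) = (-30651 + 44181)/((6 - 34 + 135) + 16000) = 13530/(107 + 16000) = 13530/16107 = 13530*(1/16107) = 4510/5369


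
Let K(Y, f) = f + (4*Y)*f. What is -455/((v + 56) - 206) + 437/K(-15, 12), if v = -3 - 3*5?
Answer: 987/472 ≈ 2.0911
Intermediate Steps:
v = -18 (v = -3 - 15 = -18)
K(Y, f) = f + 4*Y*f
-455/((v + 56) - 206) + 437/K(-15, 12) = -455/((-18 + 56) - 206) + 437/((12*(1 + 4*(-15)))) = -455/(38 - 206) + 437/((12*(1 - 60))) = -455/(-168) + 437/((12*(-59))) = -455*(-1/168) + 437/(-708) = 65/24 + 437*(-1/708) = 65/24 - 437/708 = 987/472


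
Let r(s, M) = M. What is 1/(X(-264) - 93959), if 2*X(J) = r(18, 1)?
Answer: -2/187917 ≈ -1.0643e-5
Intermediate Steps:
X(J) = ½ (X(J) = (½)*1 = ½)
1/(X(-264) - 93959) = 1/(½ - 93959) = 1/(-187917/2) = -2/187917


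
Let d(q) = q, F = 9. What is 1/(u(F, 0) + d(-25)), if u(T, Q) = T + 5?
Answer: -1/11 ≈ -0.090909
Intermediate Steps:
u(T, Q) = 5 + T
1/(u(F, 0) + d(-25)) = 1/((5 + 9) - 25) = 1/(14 - 25) = 1/(-11) = -1/11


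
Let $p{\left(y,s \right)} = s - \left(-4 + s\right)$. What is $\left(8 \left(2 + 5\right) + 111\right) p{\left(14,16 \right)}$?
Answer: $668$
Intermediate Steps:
$p{\left(y,s \right)} = 4$ ($p{\left(y,s \right)} = s - \left(-4 + s\right) = 4$)
$\left(8 \left(2 + 5\right) + 111\right) p{\left(14,16 \right)} = \left(8 \left(2 + 5\right) + 111\right) 4 = \left(8 \cdot 7 + 111\right) 4 = \left(56 + 111\right) 4 = 167 \cdot 4 = 668$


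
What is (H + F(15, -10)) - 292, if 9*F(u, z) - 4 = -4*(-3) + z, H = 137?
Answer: -463/3 ≈ -154.33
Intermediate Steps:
F(u, z) = 16/9 + z/9 (F(u, z) = 4/9 + (-4*(-3) + z)/9 = 4/9 + (12 + z)/9 = 4/9 + (4/3 + z/9) = 16/9 + z/9)
(H + F(15, -10)) - 292 = (137 + (16/9 + (⅑)*(-10))) - 292 = (137 + (16/9 - 10/9)) - 292 = (137 + ⅔) - 292 = 413/3 - 292 = -463/3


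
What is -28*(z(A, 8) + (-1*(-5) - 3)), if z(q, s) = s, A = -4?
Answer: -280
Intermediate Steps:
-28*(z(A, 8) + (-1*(-5) - 3)) = -28*(8 + (-1*(-5) - 3)) = -28*(8 + (5 - 3)) = -28*(8 + 2) = -28*10 = -280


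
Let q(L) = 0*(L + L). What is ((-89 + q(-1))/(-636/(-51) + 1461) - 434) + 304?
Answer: -3257883/25049 ≈ -130.06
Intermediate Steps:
q(L) = 0 (q(L) = 0*(2*L) = 0)
((-89 + q(-1))/(-636/(-51) + 1461) - 434) + 304 = ((-89 + 0)/(-636/(-51) + 1461) - 434) + 304 = (-89/(-636*(-1/51) + 1461) - 434) + 304 = (-89/(212/17 + 1461) - 434) + 304 = (-89/25049/17 - 434) + 304 = (-89*17/25049 - 434) + 304 = (-1513/25049 - 434) + 304 = -10872779/25049 + 304 = -3257883/25049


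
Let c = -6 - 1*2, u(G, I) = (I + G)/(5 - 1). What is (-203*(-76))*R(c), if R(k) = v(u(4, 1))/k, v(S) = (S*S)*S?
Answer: -482125/128 ≈ -3766.6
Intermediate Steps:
u(G, I) = G/4 + I/4 (u(G, I) = (G + I)/4 = (G + I)*(1/4) = G/4 + I/4)
v(S) = S**3 (v(S) = S**2*S = S**3)
c = -8 (c = -6 - 2 = -8)
R(k) = 125/(64*k) (R(k) = ((1/4)*4 + (1/4)*1)**3/k = (1 + 1/4)**3/k = (5/4)**3/k = 125/(64*k))
(-203*(-76))*R(c) = (-203*(-76))*((125/64)/(-8)) = 15428*((125/64)*(-1/8)) = 15428*(-125/512) = -482125/128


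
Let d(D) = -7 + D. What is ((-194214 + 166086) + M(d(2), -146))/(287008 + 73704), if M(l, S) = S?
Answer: -14137/180356 ≈ -0.078384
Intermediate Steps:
((-194214 + 166086) + M(d(2), -146))/(287008 + 73704) = ((-194214 + 166086) - 146)/(287008 + 73704) = (-28128 - 146)/360712 = -28274*1/360712 = -14137/180356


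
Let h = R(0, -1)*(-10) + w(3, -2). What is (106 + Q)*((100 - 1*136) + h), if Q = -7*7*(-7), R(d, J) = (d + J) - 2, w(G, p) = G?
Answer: -1347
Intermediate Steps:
R(d, J) = -2 + J + d (R(d, J) = (J + d) - 2 = -2 + J + d)
Q = 343 (Q = -49*(-7) = 343)
h = 33 (h = (-2 - 1 + 0)*(-10) + 3 = -3*(-10) + 3 = 30 + 3 = 33)
(106 + Q)*((100 - 1*136) + h) = (106 + 343)*((100 - 1*136) + 33) = 449*((100 - 136) + 33) = 449*(-36 + 33) = 449*(-3) = -1347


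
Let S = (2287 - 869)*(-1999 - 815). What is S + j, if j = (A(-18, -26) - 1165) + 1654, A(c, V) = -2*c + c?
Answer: -3989745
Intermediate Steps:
A(c, V) = -c
S = -3990252 (S = 1418*(-2814) = -3990252)
j = 507 (j = (-1*(-18) - 1165) + 1654 = (18 - 1165) + 1654 = -1147 + 1654 = 507)
S + j = -3990252 + 507 = -3989745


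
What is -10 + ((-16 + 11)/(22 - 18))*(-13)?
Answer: 25/4 ≈ 6.2500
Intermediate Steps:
-10 + ((-16 + 11)/(22 - 18))*(-13) = -10 - 5/4*(-13) = -10 + 65/4 = 25/4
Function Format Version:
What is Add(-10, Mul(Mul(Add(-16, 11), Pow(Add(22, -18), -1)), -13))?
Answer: Rational(25, 4) ≈ 6.2500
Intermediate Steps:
Add(-10, Mul(Mul(Add(-16, 11), Pow(Add(22, -18), -1)), -13)) = Add(-10, Mul(Mul(-5, Pow(4, -1)), -13)) = Add(-10, Mul(Mul(-5, Rational(1, 4)), -13)) = Add(-10, Mul(Rational(-5, 4), -13)) = Add(-10, Rational(65, 4)) = Rational(25, 4)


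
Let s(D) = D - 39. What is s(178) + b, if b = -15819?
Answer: -15680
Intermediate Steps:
s(D) = -39 + D
s(178) + b = (-39 + 178) - 15819 = 139 - 15819 = -15680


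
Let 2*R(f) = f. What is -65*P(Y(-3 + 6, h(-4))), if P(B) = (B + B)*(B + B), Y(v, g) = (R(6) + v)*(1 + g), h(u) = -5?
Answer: -149760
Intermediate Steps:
R(f) = f/2
Y(v, g) = (1 + g)*(3 + v) (Y(v, g) = ((½)*6 + v)*(1 + g) = (3 + v)*(1 + g) = (1 + g)*(3 + v))
P(B) = 4*B² (P(B) = (2*B)*(2*B) = 4*B²)
-65*P(Y(-3 + 6, h(-4))) = -260*(3 + (-3 + 6) + 3*(-5) - 5*(-3 + 6))² = -260*(3 + 3 - 15 - 5*3)² = -260*(3 + 3 - 15 - 15)² = -260*(-24)² = -260*576 = -65*2304 = -149760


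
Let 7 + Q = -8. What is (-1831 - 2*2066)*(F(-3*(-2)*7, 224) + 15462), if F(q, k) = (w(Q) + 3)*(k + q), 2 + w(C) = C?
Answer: -69993694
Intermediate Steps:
Q = -15 (Q = -7 - 8 = -15)
w(C) = -2 + C
F(q, k) = -14*k - 14*q (F(q, k) = ((-2 - 15) + 3)*(k + q) = (-17 + 3)*(k + q) = -14*(k + q) = -14*k - 14*q)
(-1831 - 2*2066)*(F(-3*(-2)*7, 224) + 15462) = (-1831 - 2*2066)*((-14*224 - 14*(-3*(-2))*7) + 15462) = (-1831 - 4132)*((-3136 - 84*7) + 15462) = -5963*((-3136 - 14*42) + 15462) = -5963*((-3136 - 588) + 15462) = -5963*(-3724 + 15462) = -5963*11738 = -69993694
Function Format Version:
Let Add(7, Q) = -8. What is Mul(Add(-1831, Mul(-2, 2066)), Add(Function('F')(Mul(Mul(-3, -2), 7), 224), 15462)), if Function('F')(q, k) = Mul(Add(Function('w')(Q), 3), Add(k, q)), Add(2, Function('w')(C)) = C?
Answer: -69993694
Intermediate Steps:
Q = -15 (Q = Add(-7, -8) = -15)
Function('w')(C) = Add(-2, C)
Function('F')(q, k) = Add(Mul(-14, k), Mul(-14, q)) (Function('F')(q, k) = Mul(Add(Add(-2, -15), 3), Add(k, q)) = Mul(Add(-17, 3), Add(k, q)) = Mul(-14, Add(k, q)) = Add(Mul(-14, k), Mul(-14, q)))
Mul(Add(-1831, Mul(-2, 2066)), Add(Function('F')(Mul(Mul(-3, -2), 7), 224), 15462)) = Mul(Add(-1831, Mul(-2, 2066)), Add(Add(Mul(-14, 224), Mul(-14, Mul(Mul(-3, -2), 7))), 15462)) = Mul(Add(-1831, -4132), Add(Add(-3136, Mul(-14, Mul(6, 7))), 15462)) = Mul(-5963, Add(Add(-3136, Mul(-14, 42)), 15462)) = Mul(-5963, Add(Add(-3136, -588), 15462)) = Mul(-5963, Add(-3724, 15462)) = Mul(-5963, 11738) = -69993694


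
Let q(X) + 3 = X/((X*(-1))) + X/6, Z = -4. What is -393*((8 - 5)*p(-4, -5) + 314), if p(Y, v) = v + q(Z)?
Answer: -112005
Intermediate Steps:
q(X) = -4 + X/6 (q(X) = -3 + (X/((X*(-1))) + X/6) = -3 + (X/((-X)) + X*(⅙)) = -3 + (X*(-1/X) + X/6) = -3 + (-1 + X/6) = -4 + X/6)
p(Y, v) = -14/3 + v (p(Y, v) = v + (-4 + (⅙)*(-4)) = v + (-4 - ⅔) = v - 14/3 = -14/3 + v)
-393*((8 - 5)*p(-4, -5) + 314) = -393*((8 - 5)*(-14/3 - 5) + 314) = -393*(3*(-29/3) + 314) = -393*(-29 + 314) = -393*285 = -112005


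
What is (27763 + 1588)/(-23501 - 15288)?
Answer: -29351/38789 ≈ -0.75668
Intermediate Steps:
(27763 + 1588)/(-23501 - 15288) = 29351/(-38789) = 29351*(-1/38789) = -29351/38789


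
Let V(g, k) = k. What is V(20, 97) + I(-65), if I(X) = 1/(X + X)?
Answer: 12609/130 ≈ 96.992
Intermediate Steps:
I(X) = 1/(2*X)
V(20, 97) + I(-65) = 97 + (½)/(-65) = 97 + (½)*(-1/65) = 97 - 1/130 = 12609/130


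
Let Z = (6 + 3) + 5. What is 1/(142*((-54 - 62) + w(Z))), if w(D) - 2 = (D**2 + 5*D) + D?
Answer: 1/23572 ≈ 4.2423e-5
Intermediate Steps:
Z = 14 (Z = 9 + 5 = 14)
w(D) = 2 + D**2 + 6*D (w(D) = 2 + ((D**2 + 5*D) + D) = 2 + (D**2 + 6*D) = 2 + D**2 + 6*D)
1/(142*((-54 - 62) + w(Z))) = 1/(142*((-54 - 62) + (2 + 14**2 + 6*14))) = 1/(142*(-116 + (2 + 196 + 84))) = 1/(142*(-116 + 282)) = 1/(142*166) = 1/23572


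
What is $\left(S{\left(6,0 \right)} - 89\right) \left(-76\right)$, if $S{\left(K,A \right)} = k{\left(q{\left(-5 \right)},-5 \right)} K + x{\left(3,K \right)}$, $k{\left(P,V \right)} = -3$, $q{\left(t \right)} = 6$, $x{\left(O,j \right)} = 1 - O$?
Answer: $8284$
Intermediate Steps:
$S{\left(K,A \right)} = -2 - 3 K$ ($S{\left(K,A \right)} = - 3 K + \left(1 - 3\right) = - 3 K - 2 = -2 - 3 K$)
$\left(S{\left(6,0 \right)} - 89\right) \left(-76\right) = \left(\left(-2 - 18\right) - 89\right) \left(-76\right) = \left(-20 - 89\right) \left(-76\right) = \left(-109\right) \left(-76\right) = 8284$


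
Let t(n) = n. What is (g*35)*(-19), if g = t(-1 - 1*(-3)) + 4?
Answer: -3990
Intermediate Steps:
g = 6 (g = (-1 - 1*(-3)) + 4 = (-1 + 3) + 4 = 2 + 4 = 6)
(g*35)*(-19) = (6*35)*(-19) = 210*(-19) = -3990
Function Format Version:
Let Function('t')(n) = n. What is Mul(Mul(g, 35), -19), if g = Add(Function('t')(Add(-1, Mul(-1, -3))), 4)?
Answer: -3990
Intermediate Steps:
g = 6 (g = Add(Add(-1, Mul(-1, -3)), 4) = Add(Add(-1, 3), 4) = Add(2, 4) = 6)
Mul(Mul(g, 35), -19) = Mul(Mul(6, 35), -19) = Mul(210, -19) = -3990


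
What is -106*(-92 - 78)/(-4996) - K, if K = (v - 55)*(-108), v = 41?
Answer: -1892993/1249 ≈ -1515.6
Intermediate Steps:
K = 1512 (K = (41 - 55)*(-108) = -14*(-108) = 1512)
-106*(-92 - 78)/(-4996) - K = -106*(-92 - 78)/(-4996) - 1*1512 = -106*(-170)*(-1/4996) - 1512 = 18020*(-1/4996) - 1512 = -4505/1249 - 1512 = -1892993/1249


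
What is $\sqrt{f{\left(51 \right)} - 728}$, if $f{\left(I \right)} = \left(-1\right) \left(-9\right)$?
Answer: $i \sqrt{719} \approx 26.814 i$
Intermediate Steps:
$f{\left(I \right)} = 9$
$\sqrt{f{\left(51 \right)} - 728} = \sqrt{9 - 728} = \sqrt{-719} = i \sqrt{719}$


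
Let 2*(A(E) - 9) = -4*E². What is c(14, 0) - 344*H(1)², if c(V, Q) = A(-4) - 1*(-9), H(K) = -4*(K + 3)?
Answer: -88078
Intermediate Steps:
A(E) = 9 - 2*E² (A(E) = 9 + (-4*E²)/2 = 9 - 2*E²)
H(K) = -12 - 4*K (H(K) = -4*(3 + K) = -12 - 4*K)
c(V, Q) = -14 (c(V, Q) = (9 - 2*(-4)²) - 1*(-9) = (9 - 2*16) + 9 = (9 - 32) + 9 = -23 + 9 = -14)
c(14, 0) - 344*H(1)² = -14 - 344*(-12 - 4*1)² = -14 - 344*(-12 - 4)² = -14 - 344*(-16)² = -14 - 344*256 = -14 - 88064 = -88078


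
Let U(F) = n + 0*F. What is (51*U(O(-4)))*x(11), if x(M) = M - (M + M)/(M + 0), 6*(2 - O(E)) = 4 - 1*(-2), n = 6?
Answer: 2754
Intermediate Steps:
O(E) = 1 (O(E) = 2 - (4 - 1*(-2))/6 = 2 - (4 + 2)/6 = 2 - ⅙*6 = 2 - 1 = 1)
U(F) = 6 (U(F) = 6 + 0*F = 6 + 0 = 6)
x(M) = -2 + M (x(M) = M - 2*M/M = M - 1*2 = M - 2 = -2 + M)
(51*U(O(-4)))*x(11) = (51*6)*(-2 + 11) = 306*9 = 2754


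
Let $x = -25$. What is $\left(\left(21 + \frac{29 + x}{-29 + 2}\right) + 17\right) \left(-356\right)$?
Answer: $- \frac{363832}{27} \approx -13475.0$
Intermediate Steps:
$\left(\left(21 + \frac{29 + x}{-29 + 2}\right) + 17\right) \left(-356\right) = \left(\left(21 + \frac{29 - 25}{-29 + 2}\right) + 17\right) \left(-356\right) = \left(\left(21 + \frac{4}{-27}\right) + 17\right) \left(-356\right) = \left(\left(21 + 4 \left(- \frac{1}{27}\right)\right) + 17\right) \left(-356\right) = \left(\left(21 - \frac{4}{27}\right) + 17\right) \left(-356\right) = \left(\frac{563}{27} + 17\right) \left(-356\right) = \frac{1022}{27} \left(-356\right) = - \frac{363832}{27}$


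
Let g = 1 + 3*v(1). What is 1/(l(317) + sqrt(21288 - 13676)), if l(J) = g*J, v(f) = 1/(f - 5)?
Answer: -1268/21303 + 32*sqrt(1903)/21303 ≈ 0.0060061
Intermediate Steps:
v(f) = 1/(-5 + f)
g = 1/4 (g = 1 + 3/(-5 + 1) = 1 + 3/(-4) = 1 + 3*(-1/4) = 1 - 3/4 = 1/4 ≈ 0.25000)
l(J) = J/4
1/(l(317) + sqrt(21288 - 13676)) = 1/((1/4)*317 + sqrt(21288 - 13676)) = 1/(317/4 + sqrt(7612)) = 1/(317/4 + 2*sqrt(1903))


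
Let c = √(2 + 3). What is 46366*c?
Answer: 46366*√5 ≈ 1.0368e+5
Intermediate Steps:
c = √5 ≈ 2.2361
46366*c = 46366*√5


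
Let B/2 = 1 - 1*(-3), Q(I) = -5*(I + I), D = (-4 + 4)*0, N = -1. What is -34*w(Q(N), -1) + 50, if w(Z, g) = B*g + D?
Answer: 322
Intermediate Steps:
D = 0 (D = 0*0 = 0)
Q(I) = -10*I
B = 8 (B = 2*(1 - 1*(-3)) = 2*(1 + 3) = 2*4 = 8)
w(Z, g) = 8*g (w(Z, g) = 8*g + 0 = 8*g)
-34*w(Q(N), -1) + 50 = -272*(-1) + 50 = -34*(-8) + 50 = 272 + 50 = 322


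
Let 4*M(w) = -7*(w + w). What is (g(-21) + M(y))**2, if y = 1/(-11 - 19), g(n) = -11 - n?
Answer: 368449/3600 ≈ 102.35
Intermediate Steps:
y = -1/30 (y = 1/(-30) = -1/30 ≈ -0.033333)
M(w) = -7*w/2 (M(w) = (-7*(w + w))/4 = (-14*w)/4 = -7*w/2)
(g(-21) + M(y))**2 = ((-11 - 1*(-21)) - 7/2*(-1/30))**2 = ((-11 + 21) + 7/60)**2 = (10 + 7/60)**2 = (607/60)**2 = 368449/3600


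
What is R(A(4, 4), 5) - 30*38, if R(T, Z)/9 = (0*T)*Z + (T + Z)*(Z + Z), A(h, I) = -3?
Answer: -960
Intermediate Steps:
R(T, Z) = 18*Z*(T + Z) (R(T, Z) = 9*((0*T)*Z + (T + Z)*(Z + Z)) = 9*(0*Z + (T + Z)*(2*Z)) = 9*(0 + 2*Z*(T + Z)) = 9*(2*Z*(T + Z)) = 18*Z*(T + Z))
R(A(4, 4), 5) - 30*38 = 18*5*(-3 + 5) - 30*38 = 18*5*2 - 1140 = 180 - 1140 = -960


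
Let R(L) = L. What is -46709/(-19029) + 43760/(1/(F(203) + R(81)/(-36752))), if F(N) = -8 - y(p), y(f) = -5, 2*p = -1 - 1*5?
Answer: -5742306293582/43709613 ≈ -1.3137e+5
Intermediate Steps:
p = -3 (p = (-1 - 1*5)/2 = (-1 - 5)/2 = (½)*(-6) = -3)
F(N) = -3 (F(N) = -8 - 1*(-5) = -8 + 5 = -3)
-46709/(-19029) + 43760/(1/(F(203) + R(81)/(-36752))) = -46709/(-19029) + 43760/(1/(-3 + 81/(-36752))) = -46709*(-1/19029) + 43760/(1/(-3 + 81*(-1/36752))) = 46709/19029 + 43760/(1/(-3 - 81/36752)) = 46709/19029 + 43760/(1/(-110337/36752)) = 46709/19029 + 43760/(-36752/110337) = 46709/19029 + 43760*(-110337/36752) = 46709/19029 - 301771695/2297 = -5742306293582/43709613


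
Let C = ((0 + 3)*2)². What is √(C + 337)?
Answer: √373 ≈ 19.313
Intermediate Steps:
C = 36 (C = (3*2)² = 6² = 36)
√(C + 337) = √(36 + 337) = √373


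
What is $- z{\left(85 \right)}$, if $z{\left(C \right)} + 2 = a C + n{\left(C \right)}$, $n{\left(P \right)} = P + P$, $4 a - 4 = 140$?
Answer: $-3228$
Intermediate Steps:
$a = 36$ ($a = 1 + \frac{1}{4} \cdot 140 = 1 + 35 = 36$)
$n{\left(P \right)} = 2 P$
$z{\left(C \right)} = -2 + 38 C$ ($z{\left(C \right)} = -2 + \left(36 C + 2 C\right) = -2 + 38 C$)
$- z{\left(85 \right)} = - (-2 + 38 \cdot 85) = - (-2 + 3230) = \left(-1\right) 3228 = -3228$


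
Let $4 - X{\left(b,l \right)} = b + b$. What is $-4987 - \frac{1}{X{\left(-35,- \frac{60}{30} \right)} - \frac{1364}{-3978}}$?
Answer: $- \frac{737419705}{147868} \approx -4987.0$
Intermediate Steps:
$X{\left(b,l \right)} = 4 - 2 b$ ($X{\left(b,l \right)} = 4 - \left(b + b\right) = 4 - 2 b$)
$-4987 - \frac{1}{X{\left(-35,- \frac{60}{30} \right)} - \frac{1364}{-3978}} = -4987 - \frac{1}{\left(4 - -70\right) - \frac{1364}{-3978}} = -4987 - \frac{1}{\left(4 + 70\right) - - \frac{682}{1989}} = -4987 - \frac{1}{74 + \frac{682}{1989}} = -4987 - \frac{1}{\frac{147868}{1989}} = -4987 - \frac{1989}{147868} = - \frac{737419705}{147868}$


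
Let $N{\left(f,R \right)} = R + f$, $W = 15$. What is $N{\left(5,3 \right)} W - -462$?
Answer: $582$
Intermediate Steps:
$N{\left(5,3 \right)} W - -462 = \left(3 + 5\right) 15 - -462 = 8 \cdot 15 + 462 = 120 + 462 = 582$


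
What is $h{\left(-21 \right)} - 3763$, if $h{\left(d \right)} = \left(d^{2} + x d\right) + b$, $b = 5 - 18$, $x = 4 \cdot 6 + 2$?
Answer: $-3881$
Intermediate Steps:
$x = 26$ ($x = 24 + 2 = 26$)
$b = -13$
$h{\left(d \right)} = -13 + d^{2} + 26 d$ ($h{\left(d \right)} = \left(d^{2} + 26 d\right) - 13 = -13 + d^{2} + 26 d$)
$h{\left(-21 \right)} - 3763 = \left(-13 + \left(-21\right)^{2} + 26 \left(-21\right)\right) - 3763 = \left(-13 + 441 - 546\right) - 3763 = -118 - 3763 = -3881$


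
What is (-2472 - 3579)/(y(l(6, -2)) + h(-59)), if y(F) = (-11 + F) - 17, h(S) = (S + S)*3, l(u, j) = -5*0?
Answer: 6051/382 ≈ 15.840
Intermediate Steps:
l(u, j) = 0
h(S) = 6*S (h(S) = (2*S)*3 = 6*S)
y(F) = -28 + F
(-2472 - 3579)/(y(l(6, -2)) + h(-59)) = (-2472 - 3579)/((-28 + 0) + 6*(-59)) = -6051/(-28 - 354) = -6051/(-382) = -6051*(-1/382) = 6051/382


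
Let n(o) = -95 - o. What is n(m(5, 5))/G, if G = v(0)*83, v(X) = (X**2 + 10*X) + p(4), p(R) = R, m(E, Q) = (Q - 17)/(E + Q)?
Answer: -469/1660 ≈ -0.28253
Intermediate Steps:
m(E, Q) = (-17 + Q)/(E + Q)
v(X) = 4 + X**2 + 10*X (v(X) = (X**2 + 10*X) + 4 = 4 + X**2 + 10*X)
G = 332 (G = (4 + 0**2 + 10*0)*83 = (4 + 0 + 0)*83 = 4*83 = 332)
n(m(5, 5))/G = (-95 - (-17 + 5)/(5 + 5))/332 = (-95 - (-12)/10)*(1/332) = (-95 - 1*(-6/5))*(1/332) = (-95 + 6/5)*(1/332) = -469/5*1/332 = -469/1660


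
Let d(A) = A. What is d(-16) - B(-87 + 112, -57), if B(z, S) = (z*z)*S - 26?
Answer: 35635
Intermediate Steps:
B(z, S) = -26 + S*z² (B(z, S) = z²*S - 26 = S*z² - 26 = -26 + S*z²)
d(-16) - B(-87 + 112, -57) = -16 - (-26 - 57*(-87 + 112)²) = -16 - (-26 - 57*25²) = -16 - (-26 - 57*625) = -16 - (-26 - 35625) = -16 - 1*(-35651) = -16 + 35651 = 35635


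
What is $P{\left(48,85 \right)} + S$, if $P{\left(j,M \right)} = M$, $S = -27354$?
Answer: $-27269$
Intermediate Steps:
$P{\left(48,85 \right)} + S = 85 - 27354 = -27269$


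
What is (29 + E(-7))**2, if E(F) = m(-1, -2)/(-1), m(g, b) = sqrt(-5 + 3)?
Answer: (29 - I*sqrt(2))**2 ≈ 839.0 - 82.024*I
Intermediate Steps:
m(g, b) = I*sqrt(2) (m(g, b) = sqrt(-2) = I*sqrt(2))
E(F) = -I*sqrt(2) (E(F) = (I*sqrt(2))/(-1) = (I*sqrt(2))*(-1) = -I*sqrt(2))
(29 + E(-7))**2 = (29 - I*sqrt(2))**2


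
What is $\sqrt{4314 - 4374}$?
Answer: $2 i \sqrt{15} \approx 7.746 i$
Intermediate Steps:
$\sqrt{4314 - 4374} = \sqrt{-60} = 2 i \sqrt{15}$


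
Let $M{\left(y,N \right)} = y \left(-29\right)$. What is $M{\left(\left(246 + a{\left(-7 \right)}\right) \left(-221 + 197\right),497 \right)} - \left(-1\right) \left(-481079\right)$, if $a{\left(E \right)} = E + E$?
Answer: $-319607$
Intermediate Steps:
$a{\left(E \right)} = 2 E$
$M{\left(y,N \right)} = - 29 y$
$M{\left(\left(246 + a{\left(-7 \right)}\right) \left(-221 + 197\right),497 \right)} - \left(-1\right) \left(-481079\right) = - 29 \left(246 + 2 \left(-7\right)\right) \left(-221 + 197\right) - \left(-1\right) \left(-481079\right) = - 29 \left(246 - 14\right) \left(-24\right) - 481079 = - 29 \cdot 232 \left(-24\right) - 481079 = \left(-29\right) \left(-5568\right) - 481079 = 161472 - 481079 = -319607$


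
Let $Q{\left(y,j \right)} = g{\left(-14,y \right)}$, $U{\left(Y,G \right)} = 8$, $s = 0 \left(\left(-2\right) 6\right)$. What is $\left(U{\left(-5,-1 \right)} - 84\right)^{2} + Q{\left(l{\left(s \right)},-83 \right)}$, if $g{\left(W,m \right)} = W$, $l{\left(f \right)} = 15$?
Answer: $5762$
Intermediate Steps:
$s = 0$ ($s = 0 \left(-12\right) = 0$)
$Q{\left(y,j \right)} = -14$
$\left(U{\left(-5,-1 \right)} - 84\right)^{2} + Q{\left(l{\left(s \right)},-83 \right)} = \left(8 - 84\right)^{2} - 14 = \left(-76\right)^{2} - 14 = 5776 - 14 = 5762$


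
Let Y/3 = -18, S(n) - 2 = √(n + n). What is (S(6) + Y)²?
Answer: 2716 - 208*√3 ≈ 2355.7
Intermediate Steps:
S(n) = 2 + √2*√n (S(n) = 2 + √(n + n) = 2 + √(2*n) = 2 + √2*√n)
Y = -54 (Y = 3*(-18) = -54)
(S(6) + Y)² = ((2 + √2*√6) - 54)² = ((2 + 2*√3) - 54)² = (-52 + 2*√3)²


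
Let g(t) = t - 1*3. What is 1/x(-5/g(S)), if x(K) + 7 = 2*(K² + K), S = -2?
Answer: -⅓ ≈ -0.33333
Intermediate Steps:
g(t) = -3 + t (g(t) = t - 3 = -3 + t)
x(K) = -7 + 2*K + 2*K² (x(K) = -7 + 2*(K² + K) = -7 + 2*(K + K²) = -7 + (2*K + 2*K²) = -7 + 2*K + 2*K²)
1/x(-5/g(S)) = 1/(-7 + 2*(-5/(-3 - 2)) + 2*(-5/(-3 - 2))²) = 1/(-7 + 2*(-5/(-5)) + 2*(-5/(-5))²) = 1/(-7 + 2*(-5*(-⅕)) + 2*(-5*(-⅕))²) = 1/(-7 + 2*1 + 2*1²) = 1/(-7 + 2 + 2*1) = 1/(-7 + 2 + 2) = 1/(-3) = -⅓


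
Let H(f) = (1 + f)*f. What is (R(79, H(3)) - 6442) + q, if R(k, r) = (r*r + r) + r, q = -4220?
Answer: -10494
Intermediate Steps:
H(f) = f*(1 + f)
R(k, r) = r² + 2*r (R(k, r) = (r² + r) + r = (r + r²) + r = r² + 2*r)
(R(79, H(3)) - 6442) + q = ((3*(1 + 3))*(2 + 3*(1 + 3)) - 6442) - 4220 = ((3*4)*(2 + 3*4) - 6442) - 4220 = (12*(2 + 12) - 6442) - 4220 = (12*14 - 6442) - 4220 = (168 - 6442) - 4220 = -6274 - 4220 = -10494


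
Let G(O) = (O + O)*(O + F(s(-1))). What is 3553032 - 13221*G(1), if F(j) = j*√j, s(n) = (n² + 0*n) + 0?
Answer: 3500148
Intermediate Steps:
s(n) = n² (s(n) = (n² + 0) + 0 = n² + 0 = n²)
F(j) = j^(3/2)
G(O) = 2*O*(1 + O) (G(O) = (O + O)*(O + ((-1)²)^(3/2)) = (2*O)*(O + 1^(3/2)) = (2*O)*(O + 1) = (2*O)*(1 + O) = 2*O*(1 + O))
3553032 - 13221*G(1) = 3553032 - 26442*(1 + 1) = 3553032 - 26442*2 = 3553032 - 13221*4 = 3553032 - 52884 = 3500148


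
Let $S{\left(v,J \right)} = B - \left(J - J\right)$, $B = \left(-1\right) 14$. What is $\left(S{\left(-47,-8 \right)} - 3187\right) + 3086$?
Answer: $-115$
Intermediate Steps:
$B = -14$
$S{\left(v,J \right)} = -14$ ($S{\left(v,J \right)} = -14 - \left(J - J\right) = -14 - 0 = -14 + 0 = -14$)
$\left(S{\left(-47,-8 \right)} - 3187\right) + 3086 = \left(-14 - 3187\right) + 3086 = -3201 + 3086 = -115$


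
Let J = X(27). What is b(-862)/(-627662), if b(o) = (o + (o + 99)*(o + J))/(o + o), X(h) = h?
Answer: 636243/1082089288 ≈ 0.00058798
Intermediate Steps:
J = 27
b(o) = (o + (27 + o)*(99 + o))/(2*o) (b(o) = (o + (o + 99)*(o + 27))/(o + o) = (o + (99 + o)*(27 + o))/((2*o)) = (o + (27 + o)*(99 + o))*(1/(2*o)) = (o + (27 + o)*(99 + o))/(2*o))
b(-862)/(-627662) = ((½)*(2673 - 862*(127 - 862))/(-862))/(-627662) = ((½)*(-1/862)*(2673 - 862*(-735)))*(-1/627662) = ((½)*(-1/862)*(2673 + 633570))*(-1/627662) = ((½)*(-1/862)*636243)*(-1/627662) = -636243/1724*(-1/627662) = 636243/1082089288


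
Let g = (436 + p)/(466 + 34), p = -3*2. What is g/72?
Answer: 43/3600 ≈ 0.011944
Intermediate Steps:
p = -6
g = 43/50 (g = (436 - 6)/(466 + 34) = 430/500 = 430*(1/500) = 43/50 ≈ 0.86000)
g/72 = (43/50)/72 = (43/50)*(1/72) = 43/3600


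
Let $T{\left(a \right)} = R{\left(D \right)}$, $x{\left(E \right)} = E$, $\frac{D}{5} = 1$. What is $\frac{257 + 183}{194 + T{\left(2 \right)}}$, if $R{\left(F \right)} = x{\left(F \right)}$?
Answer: $\frac{440}{199} \approx 2.2111$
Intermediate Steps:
$D = 5$ ($D = 5 \cdot 1 = 5$)
$R{\left(F \right)} = F$
$T{\left(a \right)} = 5$
$\frac{257 + 183}{194 + T{\left(2 \right)}} = \frac{257 + 183}{194 + 5} = \frac{440}{199}$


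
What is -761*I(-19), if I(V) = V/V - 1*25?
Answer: 18264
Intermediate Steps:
I(V) = -24 (I(V) = 1 - 25 = -24)
-761*I(-19) = -761*(-24) = 18264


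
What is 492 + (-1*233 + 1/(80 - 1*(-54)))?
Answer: 34707/134 ≈ 259.01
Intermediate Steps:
492 + (-1*233 + 1/(80 - 1*(-54))) = 492 + (-233 + 1/(80 + 54)) = 492 + (-233 + 1/134) = 492 - 31221/134 = 34707/134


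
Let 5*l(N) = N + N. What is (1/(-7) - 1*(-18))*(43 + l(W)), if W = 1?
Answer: 775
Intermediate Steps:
l(N) = 2*N/5 (l(N) = (N + N)/5 = (2*N)/5 = 2*N/5)
(1/(-7) - 1*(-18))*(43 + l(W)) = (1/(-7) - 1*(-18))*(43 + (2/5)*1) = (-1/7 + 18)*(43 + 2/5) = (125/7)*(217/5) = 775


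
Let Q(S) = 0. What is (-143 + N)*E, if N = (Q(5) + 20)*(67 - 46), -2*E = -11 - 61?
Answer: 9972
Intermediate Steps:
E = 36 (E = -(-11 - 61)/2 = -½*(-72) = 36)
N = 420 (N = (0 + 20)*(67 - 46) = 20*21 = 420)
(-143 + N)*E = (-143 + 420)*36 = 277*36 = 9972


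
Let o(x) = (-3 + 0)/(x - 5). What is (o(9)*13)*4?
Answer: -39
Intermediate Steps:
o(x) = -3/(-5 + x)
(o(9)*13)*4 = (-3/(-5 + 9)*13)*4 = (-3/4*13)*4 = (-3*¼*13)*4 = -¾*13*4 = -39/4*4 = -39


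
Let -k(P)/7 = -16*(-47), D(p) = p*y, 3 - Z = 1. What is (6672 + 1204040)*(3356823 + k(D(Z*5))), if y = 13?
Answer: 4057772700008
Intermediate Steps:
Z = 2 (Z = 3 - 1*1 = 3 - 1 = 2)
D(p) = 13*p (D(p) = p*13 = 13*p)
k(P) = -5264 (k(P) = -(-112)*(-47) = -7*752 = -5264)
(6672 + 1204040)*(3356823 + k(D(Z*5))) = (6672 + 1204040)*(3356823 - 5264) = 1210712*3351559 = 4057772700008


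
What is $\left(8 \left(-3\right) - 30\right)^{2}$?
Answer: $2916$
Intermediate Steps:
$\left(8 \left(-3\right) - 30\right)^{2} = \left(-24 - 30\right)^{2} = \left(-54\right)^{2} = 2916$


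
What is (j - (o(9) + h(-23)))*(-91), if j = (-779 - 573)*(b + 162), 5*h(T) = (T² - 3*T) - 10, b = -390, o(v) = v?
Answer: -140198877/5 ≈ -2.8040e+7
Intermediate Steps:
h(T) = -2 - 3*T/5 + T²/5 (h(T) = ((T² - 3*T) - 10)/5 = (-10 + T² - 3*T)/5 = -2 - 3*T/5 + T²/5)
j = 308256 (j = (-779 - 573)*(-390 + 162) = -1352*(-228) = 308256)
(j - (o(9) + h(-23)))*(-91) = (308256 - (9 + (-2 - ⅗*(-23) + (⅕)*(-23)²)))*(-91) = (308256 - (9 + (-2 + 69/5 + (⅕)*529)))*(-91) = (308256 - (9 + (-2 + 69/5 + 529/5)))*(-91) = (308256 - (9 + 588/5))*(-91) = (308256 - 1*633/5)*(-91) = (308256 - 633/5)*(-91) = (1540647/5)*(-91) = -140198877/5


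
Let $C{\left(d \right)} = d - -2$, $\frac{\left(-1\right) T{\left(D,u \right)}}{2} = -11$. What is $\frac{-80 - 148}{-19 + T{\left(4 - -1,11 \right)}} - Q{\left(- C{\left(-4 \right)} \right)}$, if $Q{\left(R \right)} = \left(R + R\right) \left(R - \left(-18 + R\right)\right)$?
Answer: $-148$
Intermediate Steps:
$T{\left(D,u \right)} = 22$ ($T{\left(D,u \right)} = \left(-2\right) \left(-11\right) = 22$)
$C{\left(d \right)} = 2 + d$ ($C{\left(d \right)} = d + 2 = 2 + d$)
$Q{\left(R \right)} = 36 R$ ($Q{\left(R \right)} = 2 R 18 = 36 R$)
$\frac{-80 - 148}{-19 + T{\left(4 - -1,11 \right)}} - Q{\left(- C{\left(-4 \right)} \right)} = \frac{-80 - 148}{-19 + 22} - 36 \left(- (2 - 4)\right) = - \frac{228}{3} - 36 \left(\left(-1\right) \left(-2\right)\right) = \left(-228\right) \frac{1}{3} - 36 \cdot 2 = -76 - 72 = -148$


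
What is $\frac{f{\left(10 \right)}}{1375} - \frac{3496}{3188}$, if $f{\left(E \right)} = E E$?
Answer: $- \frac{44882}{43835} \approx -1.0239$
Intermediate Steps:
$f{\left(E \right)} = E^{2}$
$\frac{f{\left(10 \right)}}{1375} - \frac{3496}{3188} = \frac{10^{2}}{1375} - \frac{3496}{3188} = 100 \cdot \frac{1}{1375} - \frac{874}{797} = \frac{4}{55} - \frac{874}{797} = - \frac{44882}{43835}$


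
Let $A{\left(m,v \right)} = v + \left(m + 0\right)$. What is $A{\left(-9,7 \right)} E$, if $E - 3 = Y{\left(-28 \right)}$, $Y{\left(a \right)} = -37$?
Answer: $68$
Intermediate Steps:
$A{\left(m,v \right)} = m + v$ ($A{\left(m,v \right)} = v + m = m + v$)
$E = -34$ ($E = 3 - 37 = -34$)
$A{\left(-9,7 \right)} E = \left(-9 + 7\right) \left(-34\right) = \left(-2\right) \left(-34\right) = 68$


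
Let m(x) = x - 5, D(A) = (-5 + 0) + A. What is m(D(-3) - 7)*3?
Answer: -60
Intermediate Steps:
D(A) = -5 + A
m(x) = -5 + x
m(D(-3) - 7)*3 = (-5 + ((-5 - 3) - 7))*3 = (-5 + (-8 - 7))*3 = (-5 - 15)*3 = -20*3 = -60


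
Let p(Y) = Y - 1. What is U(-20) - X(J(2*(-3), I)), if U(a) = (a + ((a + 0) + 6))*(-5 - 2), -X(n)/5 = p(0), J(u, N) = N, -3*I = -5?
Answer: 233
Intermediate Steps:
I = 5/3 (I = -1/3*(-5) = 5/3 ≈ 1.6667)
p(Y) = -1 + Y
X(n) = 5 (X(n) = -5*(-1 + 0) = -5*(-1) = 5)
U(a) = -42 - 14*a (U(a) = (a + (a + 6))*(-7) = (a + (6 + a))*(-7) = (6 + 2*a)*(-7) = -42 - 14*a)
U(-20) - X(J(2*(-3), I)) = (-42 - 14*(-20)) - 1*5 = (-42 + 280) - 5 = 238 - 5 = 233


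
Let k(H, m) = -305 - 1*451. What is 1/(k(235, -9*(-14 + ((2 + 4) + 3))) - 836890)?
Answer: -1/837646 ≈ -1.1938e-6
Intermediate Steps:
k(H, m) = -756 (k(H, m) = -305 - 451 = -756)
1/(k(235, -9*(-14 + ((2 + 4) + 3))) - 836890) = 1/(-756 - 836890) = 1/(-837646) = -1/837646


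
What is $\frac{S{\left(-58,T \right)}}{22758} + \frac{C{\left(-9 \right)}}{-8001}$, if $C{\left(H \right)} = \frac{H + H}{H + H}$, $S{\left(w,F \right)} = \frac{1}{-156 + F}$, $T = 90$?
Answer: $- \frac{55927}{445100964} \approx -0.00012565$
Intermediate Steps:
$C{\left(H \right)} = 1$ ($C{\left(H \right)} = \frac{2 H}{2 H} = 2 H \frac{1}{2 H} = 1$)
$\frac{S{\left(-58,T \right)}}{22758} + \frac{C{\left(-9 \right)}}{-8001} = \frac{1}{\left(-156 + 90\right) 22758} + 1 \frac{1}{-8001} = \frac{1}{-66} \cdot \frac{1}{22758} + 1 \left(- \frac{1}{8001}\right) = \left(- \frac{1}{66}\right) \frac{1}{22758} - \frac{1}{8001} = - \frac{1}{1502028} - \frac{1}{8001} = - \frac{55927}{445100964}$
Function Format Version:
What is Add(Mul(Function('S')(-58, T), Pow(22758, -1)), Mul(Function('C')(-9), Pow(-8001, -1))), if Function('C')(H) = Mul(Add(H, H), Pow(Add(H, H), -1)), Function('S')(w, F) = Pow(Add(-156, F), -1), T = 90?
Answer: Rational(-55927, 445100964) ≈ -0.00012565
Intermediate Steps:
Function('C')(H) = 1 (Function('C')(H) = Mul(Mul(2, H), Pow(Mul(2, H), -1)) = Mul(Mul(2, H), Mul(Rational(1, 2), Pow(H, -1))) = 1)
Add(Mul(Function('S')(-58, T), Pow(22758, -1)), Mul(Function('C')(-9), Pow(-8001, -1))) = Add(Mul(Pow(Add(-156, 90), -1), Pow(22758, -1)), Mul(1, Pow(-8001, -1))) = Add(Mul(Pow(-66, -1), Rational(1, 22758)), Mul(1, Rational(-1, 8001))) = Add(Mul(Rational(-1, 66), Rational(1, 22758)), Rational(-1, 8001)) = Add(Rational(-1, 1502028), Rational(-1, 8001)) = Rational(-55927, 445100964)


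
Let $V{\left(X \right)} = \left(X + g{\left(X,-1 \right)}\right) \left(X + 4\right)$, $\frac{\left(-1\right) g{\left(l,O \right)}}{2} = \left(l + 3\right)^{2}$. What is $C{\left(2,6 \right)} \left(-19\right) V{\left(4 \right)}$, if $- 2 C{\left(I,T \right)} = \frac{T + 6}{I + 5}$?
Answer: $- \frac{85728}{7} \approx -12247.0$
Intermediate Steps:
$g{\left(l,O \right)} = - 2 \left(3 + l\right)^{2}$ ($g{\left(l,O \right)} = - 2 \left(l + 3\right)^{2} = - 2 \left(3 + l\right)^{2}$)
$C{\left(I,T \right)} = - \frac{6 + T}{2 \left(5 + I\right)}$ ($C{\left(I,T \right)} = - \frac{\left(T + 6\right) \frac{1}{I + 5}}{2} = - \frac{\left(6 + T\right) \frac{1}{5 + I}}{2} = - \frac{\frac{1}{5 + I} \left(6 + T\right)}{2} = - \frac{6 + T}{2 \left(5 + I\right)}$)
$V{\left(X \right)} = \left(4 + X\right) \left(X - 2 \left(3 + X\right)^{2}\right)$ ($V{\left(X \right)} = \left(X - 2 \left(3 + X\right)^{2}\right) \left(X + 4\right) = \left(X - 2 \left(3 + X\right)^{2}\right) \left(4 + X\right) = \left(4 + X\right) \left(X - 2 \left(3 + X\right)^{2}\right)$)
$C{\left(2,6 \right)} \left(-19\right) V{\left(4 \right)} = \frac{-6 - 6}{2 \left(5 + 2\right)} \left(-19\right) \left(-72 - 248 - 19 \cdot 4^{2} - 2 \cdot 4^{3}\right) = \frac{-6 - 6}{2 \cdot 7} \left(-19\right) \left(-72 - 248 - 304 - 128\right) = \frac{1}{2} \cdot \frac{1}{7} \left(-12\right) \left(-19\right) \left(-72 - 248 - 304 - 128\right) = \left(- \frac{6}{7}\right) \left(-19\right) \left(-752\right) = \frac{114}{7} \left(-752\right) = - \frac{85728}{7}$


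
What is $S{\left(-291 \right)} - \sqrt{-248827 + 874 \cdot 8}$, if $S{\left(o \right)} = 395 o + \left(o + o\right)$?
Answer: $-115527 - i \sqrt{241835} \approx -1.1553 \cdot 10^{5} - 491.77 i$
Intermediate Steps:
$S{\left(o \right)} = 397 o$ ($S{\left(o \right)} = 395 o + 2 o = 397 o$)
$S{\left(-291 \right)} - \sqrt{-248827 + 874 \cdot 8} = 397 \left(-291\right) - \sqrt{-248827 + 874 \cdot 8} = -115527 - \sqrt{-248827 + 6992} = -115527 - \sqrt{-241835} = -115527 - i \sqrt{241835}$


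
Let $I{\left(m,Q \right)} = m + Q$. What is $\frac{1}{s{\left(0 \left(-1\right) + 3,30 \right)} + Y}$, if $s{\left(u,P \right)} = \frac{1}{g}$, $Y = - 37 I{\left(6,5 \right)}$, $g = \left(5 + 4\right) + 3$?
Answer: $- \frac{12}{4883} \approx -0.0024575$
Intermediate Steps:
$I{\left(m,Q \right)} = Q + m$
$g = 12$ ($g = 9 + 3 = 12$)
$Y = -407$ ($Y = - 37 \left(5 + 6\right) = \left(-37\right) 11 = -407$)
$s{\left(u,P \right)} = \frac{1}{12}$
$\frac{1}{s{\left(0 \left(-1\right) + 3,30 \right)} + Y} = \frac{1}{\frac{1}{12} - 407} = \frac{1}{- \frac{4883}{12}} = - \frac{12}{4883}$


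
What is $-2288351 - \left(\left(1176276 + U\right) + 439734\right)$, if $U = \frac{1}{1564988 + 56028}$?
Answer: $- \frac{6329031650777}{1621016} \approx -3.9044 \cdot 10^{6}$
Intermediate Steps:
$U = \frac{1}{1621016} \approx 6.169 \cdot 10^{-7}$
$-2288351 - \left(\left(1176276 + U\right) + 439734\right) = -2288351 - \left(\left(1176276 + \frac{1}{1621016}\right) + 439734\right) = -2288351 - \left(\frac{1906762216417}{1621016} + 439734\right) = -2288351 - \frac{2619578066161}{1621016} = - \frac{6329031650777}{1621016}$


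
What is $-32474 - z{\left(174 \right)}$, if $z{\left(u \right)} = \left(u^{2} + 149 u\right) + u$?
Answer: $-88850$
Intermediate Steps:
$z{\left(u \right)} = u^{2} + 150 u$
$-32474 - z{\left(174 \right)} = -32474 - 174 \left(150 + 174\right) = -32474 - 174 \cdot 324 = -32474 - 56376 = -88850$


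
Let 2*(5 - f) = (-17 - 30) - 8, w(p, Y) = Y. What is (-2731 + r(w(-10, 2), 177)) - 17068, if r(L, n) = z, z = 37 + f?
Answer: -39459/2 ≈ -19730.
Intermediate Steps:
f = 65/2 (f = 5 - ((-17 - 30) - 8)/2 = 5 - (-47 - 8)/2 = 5 - ½*(-55) = 5 + 55/2 = 65/2 ≈ 32.500)
z = 139/2 (z = 37 + 65/2 = 139/2 ≈ 69.500)
r(L, n) = 139/2
(-2731 + r(w(-10, 2), 177)) - 17068 = (-2731 + 139/2) - 17068 = -5323/2 - 17068 = -39459/2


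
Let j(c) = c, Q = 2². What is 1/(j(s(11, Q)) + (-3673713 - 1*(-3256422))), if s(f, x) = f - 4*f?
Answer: -1/417324 ≈ -2.3962e-6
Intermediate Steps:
Q = 4
s(f, x) = -3*f
1/(j(s(11, Q)) + (-3673713 - 1*(-3256422))) = 1/(-3*11 + (-3673713 - 1*(-3256422))) = 1/(-33 + (-3673713 + 3256422)) = 1/(-33 - 417291) = 1/(-417324) = -1/417324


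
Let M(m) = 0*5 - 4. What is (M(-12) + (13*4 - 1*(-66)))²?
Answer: 12996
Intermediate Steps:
M(m) = -4 (M(m) = 0 - 4 = -4)
(M(-12) + (13*4 - 1*(-66)))² = (-4 + (13*4 - 1*(-66)))² = (-4 + (52 + 66))² = (-4 + 118)² = 114² = 12996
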